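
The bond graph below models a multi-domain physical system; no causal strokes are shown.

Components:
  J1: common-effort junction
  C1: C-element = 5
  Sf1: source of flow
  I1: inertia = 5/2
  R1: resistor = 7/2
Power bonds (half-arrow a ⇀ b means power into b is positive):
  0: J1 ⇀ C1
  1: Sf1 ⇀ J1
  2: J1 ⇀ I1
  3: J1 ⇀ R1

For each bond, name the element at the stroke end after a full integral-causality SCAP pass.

#0 |J1
#1 |Sf1
#2 |I1
#3 |R1

β1 |Sf1  (Sf1 fixes flow; stroke at Sf1)
β0 |J1  (prefer integral on C1)
β2 |I1  (common-e at J1 fixed by 0)
β3 |R1  (J1: bond 0 brought effort, rest push out)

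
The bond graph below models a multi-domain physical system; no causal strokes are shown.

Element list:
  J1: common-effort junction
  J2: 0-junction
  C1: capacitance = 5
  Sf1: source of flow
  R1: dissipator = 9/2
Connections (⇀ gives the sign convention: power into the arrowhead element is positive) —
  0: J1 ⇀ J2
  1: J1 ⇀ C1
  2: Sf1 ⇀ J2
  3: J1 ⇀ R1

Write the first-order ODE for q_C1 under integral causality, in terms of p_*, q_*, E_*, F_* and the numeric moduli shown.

b2 stroke→Sf1  (Sf1 fixes flow; stroke at Sf1)
b0 stroke→J2  (only one effort-in slot at J2)
b1 stroke→J1  (C1: C, integral causality)
b3 stroke→R1  (J1 effort already set via bond 1)

dq_C1/dt = F_Sf1 - 2*q_C1/45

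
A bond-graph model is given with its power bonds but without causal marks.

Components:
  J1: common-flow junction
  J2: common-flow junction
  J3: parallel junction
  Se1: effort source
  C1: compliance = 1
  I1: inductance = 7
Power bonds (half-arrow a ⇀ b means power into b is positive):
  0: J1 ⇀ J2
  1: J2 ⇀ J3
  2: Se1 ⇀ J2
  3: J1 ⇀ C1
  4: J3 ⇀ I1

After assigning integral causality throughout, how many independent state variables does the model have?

#2 stroke at J2  (source Se1 imposes e)
#3 stroke at J1  (C1 integral (e out))
#0 stroke at J2  (J1: last free bond brings flow in)
#1 stroke at J3  (J2: last free bond brings flow in)
#4 stroke at I1  (J3 effort already set via bond 1)

2  (C1, I1 all integral)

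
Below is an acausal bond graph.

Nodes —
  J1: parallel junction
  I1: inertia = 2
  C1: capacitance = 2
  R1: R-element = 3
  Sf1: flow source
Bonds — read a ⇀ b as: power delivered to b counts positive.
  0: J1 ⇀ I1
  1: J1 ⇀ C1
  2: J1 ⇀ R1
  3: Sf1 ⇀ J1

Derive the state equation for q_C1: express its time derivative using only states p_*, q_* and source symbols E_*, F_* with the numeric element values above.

dq_C1/dt = F_Sf1 - p_I1/2 - q_C1/6

b3 stroke at Sf1  (Sf1 (Sf) sets flow on bond)
b0 stroke at I1  (I1 outputs flow p/I1)
b1 stroke at J1  (C1 integral (e out))
b2 stroke at R1  (common-e at J1 fixed by 1)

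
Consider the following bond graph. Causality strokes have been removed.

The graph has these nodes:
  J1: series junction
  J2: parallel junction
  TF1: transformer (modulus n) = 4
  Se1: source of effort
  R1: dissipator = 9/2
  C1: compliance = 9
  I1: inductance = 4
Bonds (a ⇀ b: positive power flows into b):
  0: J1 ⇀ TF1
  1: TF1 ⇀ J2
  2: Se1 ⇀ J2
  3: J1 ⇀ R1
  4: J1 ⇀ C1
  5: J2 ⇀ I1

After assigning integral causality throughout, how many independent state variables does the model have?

2  (C1, I1 all integral)

#2 stroke at J2  (source Se1 imposes e)
#1 stroke at TF1  (0-jn J2 has e-setter on 2)
#5 stroke at I1  (common-e at J2 fixed by 2)
#0 stroke at J1  (through TF1, causality passes straight; one stroke at TF1)
#4 stroke at J1  (prefer integral on C1)
#3 stroke at R1  (J1 needs exactly one f-in)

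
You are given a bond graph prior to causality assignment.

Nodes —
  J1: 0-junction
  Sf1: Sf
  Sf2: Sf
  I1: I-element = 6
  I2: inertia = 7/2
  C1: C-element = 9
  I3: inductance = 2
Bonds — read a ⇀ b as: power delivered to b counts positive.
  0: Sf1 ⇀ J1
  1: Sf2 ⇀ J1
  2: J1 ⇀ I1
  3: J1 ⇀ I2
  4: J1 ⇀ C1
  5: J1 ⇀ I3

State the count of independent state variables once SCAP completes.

#0 →Sf1  (source Sf1 imposes f)
#1 →Sf2  (Sf2: flow source, stroke at near end)
#2 →I1  (I1 outputs flow p/I1)
#3 →I2  (prefer integral on I2)
#4 →J1  (prefer integral on C1)
#5 →I3  (0-jn J1 has e-setter on 4)

4  (C1, I1, I2, I3 all integral)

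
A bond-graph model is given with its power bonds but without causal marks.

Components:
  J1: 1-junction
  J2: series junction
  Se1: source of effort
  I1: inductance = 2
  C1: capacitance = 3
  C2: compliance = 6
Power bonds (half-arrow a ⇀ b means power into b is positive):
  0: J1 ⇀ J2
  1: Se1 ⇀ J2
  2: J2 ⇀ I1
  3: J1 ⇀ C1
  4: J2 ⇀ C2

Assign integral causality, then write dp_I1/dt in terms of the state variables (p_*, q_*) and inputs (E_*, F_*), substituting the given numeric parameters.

dp_I1/dt = E_Se1 - q_C1/3 - q_C2/6

b1 stroke at J2  (Se1 fixes effort; stroke away)
b2 stroke at I1  (I1 integral (f out))
b0 stroke at J2  (J2 flow already set via bond 2)
b4 stroke at J2  (J2: bond 2 brought flow, rest push out)
b3 stroke at J1  (common-f at J1 fixed by 0)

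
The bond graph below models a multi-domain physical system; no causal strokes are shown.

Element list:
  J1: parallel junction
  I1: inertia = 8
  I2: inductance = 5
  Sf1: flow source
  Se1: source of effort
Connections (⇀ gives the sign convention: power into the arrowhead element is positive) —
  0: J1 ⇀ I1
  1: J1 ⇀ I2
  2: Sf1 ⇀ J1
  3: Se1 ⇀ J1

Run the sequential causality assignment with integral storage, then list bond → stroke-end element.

#0 →I1
#1 →I2
#2 →Sf1
#3 →J1

β2 stroke→Sf1  (Sf1 fixes flow; stroke at Sf1)
β3 stroke→J1  (Se1: effort source, stroke at far end)
β0 stroke→I1  (J1: bond 3 brought effort, rest push out)
β1 stroke→I2  (common-e at J1 fixed by 3)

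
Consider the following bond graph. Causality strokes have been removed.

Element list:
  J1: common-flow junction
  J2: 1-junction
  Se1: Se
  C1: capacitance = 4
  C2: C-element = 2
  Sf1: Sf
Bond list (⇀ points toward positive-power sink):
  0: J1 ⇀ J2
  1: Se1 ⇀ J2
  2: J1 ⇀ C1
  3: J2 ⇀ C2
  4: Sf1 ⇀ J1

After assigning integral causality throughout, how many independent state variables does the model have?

β1 stroke→J2  (Se1 fixes effort; stroke away)
β4 stroke→Sf1  (source Sf1 imposes f)
β0 stroke→J1  (J1 flow already set via bond 4)
β2 stroke→J1  (common-f at J1 fixed by 4)
β3 stroke→J2  (common-f at J2 fixed by 0)

2  (C1, C2 all integral)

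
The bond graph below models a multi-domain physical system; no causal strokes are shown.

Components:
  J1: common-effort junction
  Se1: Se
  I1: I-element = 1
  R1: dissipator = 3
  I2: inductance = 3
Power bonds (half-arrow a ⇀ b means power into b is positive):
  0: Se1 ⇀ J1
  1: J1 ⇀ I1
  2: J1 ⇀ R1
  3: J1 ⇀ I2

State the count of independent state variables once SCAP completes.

bond 0 stroke at J1  (Se1: effort source, stroke at far end)
bond 1 stroke at I1  (J1 effort already set via bond 0)
bond 2 stroke at R1  (0-jn J1 has e-setter on 0)
bond 3 stroke at I2  (J1: bond 0 brought effort, rest push out)

2  (I1, I2 all integral)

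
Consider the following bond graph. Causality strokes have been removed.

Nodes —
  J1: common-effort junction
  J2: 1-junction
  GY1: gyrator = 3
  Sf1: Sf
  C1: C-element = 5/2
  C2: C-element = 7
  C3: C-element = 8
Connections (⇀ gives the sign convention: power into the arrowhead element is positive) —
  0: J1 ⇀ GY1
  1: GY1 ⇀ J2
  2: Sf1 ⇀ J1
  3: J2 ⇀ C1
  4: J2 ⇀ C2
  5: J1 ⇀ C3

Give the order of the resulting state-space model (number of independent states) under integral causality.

3  (C1, C2, C3 all integral)

β2 stroke→Sf1  (Sf1: flow source, stroke at near end)
β3 stroke→J2  (prefer integral on C1)
β4 stroke→J2  (C2: C, integral causality)
β1 stroke→GY1  (J2: last free bond brings flow in)
β0 stroke→GY1  (GY1: gyrator matches bond 1)
β5 stroke→J1  (closing 0-jn rule on J1)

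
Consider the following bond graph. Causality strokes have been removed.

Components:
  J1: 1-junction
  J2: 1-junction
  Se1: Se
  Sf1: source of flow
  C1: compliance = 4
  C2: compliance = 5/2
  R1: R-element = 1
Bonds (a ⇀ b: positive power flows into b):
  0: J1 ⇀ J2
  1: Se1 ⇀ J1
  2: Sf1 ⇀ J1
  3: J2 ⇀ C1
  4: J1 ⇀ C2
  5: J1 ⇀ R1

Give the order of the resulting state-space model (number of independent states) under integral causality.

b1 |J1  (Se1: effort source, stroke at far end)
b2 |Sf1  (Sf1 fixes flow; stroke at Sf1)
b0 |J1  (1-jn J1 has f-setter on 2)
b4 |J1  (1-jn J1 has f-setter on 2)
b5 |J1  (J1 flow already set via bond 2)
b3 |J2  (common-f at J2 fixed by 0)

2  (C1, C2 all integral)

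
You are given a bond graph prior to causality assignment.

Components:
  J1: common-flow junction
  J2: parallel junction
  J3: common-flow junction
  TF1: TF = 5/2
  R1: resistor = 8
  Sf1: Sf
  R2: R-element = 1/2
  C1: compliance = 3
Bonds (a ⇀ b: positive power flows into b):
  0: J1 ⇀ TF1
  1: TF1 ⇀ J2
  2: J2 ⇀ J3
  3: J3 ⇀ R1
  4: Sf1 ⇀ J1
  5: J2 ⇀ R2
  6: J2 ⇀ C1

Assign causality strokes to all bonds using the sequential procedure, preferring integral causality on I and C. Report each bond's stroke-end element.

b0 stroke at J1
b1 stroke at TF1
b2 stroke at J3
b3 stroke at R1
b4 stroke at Sf1
b5 stroke at R2
b6 stroke at J2

bond 4 →Sf1  (source Sf1 imposes f)
bond 0 →J1  (1-jn J1 has f-setter on 4)
bond 1 →TF1  (TF1 one-in-one-out from 0)
bond 6 →J2  (C1: C, integral causality)
bond 2 →J3  (J2: bond 6 brought effort, rest push out)
bond 5 →R2  (0-jn J2 has e-setter on 6)
bond 3 →R1  (only one flow-in slot at J3)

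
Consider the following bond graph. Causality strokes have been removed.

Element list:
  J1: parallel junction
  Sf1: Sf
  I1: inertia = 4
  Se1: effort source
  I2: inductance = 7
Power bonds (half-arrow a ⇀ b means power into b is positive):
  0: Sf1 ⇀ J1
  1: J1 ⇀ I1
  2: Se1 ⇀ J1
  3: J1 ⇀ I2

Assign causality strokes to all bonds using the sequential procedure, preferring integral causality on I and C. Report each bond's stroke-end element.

bond 0 stroke at Sf1  (Sf1: flow source, stroke at near end)
bond 2 stroke at J1  (Se1 fixes effort; stroke away)
bond 1 stroke at I1  (J1: bond 2 brought effort, rest push out)
bond 3 stroke at I2  (0-jn J1 has e-setter on 2)

bond 0 stroke at Sf1
bond 1 stroke at I1
bond 2 stroke at J1
bond 3 stroke at I2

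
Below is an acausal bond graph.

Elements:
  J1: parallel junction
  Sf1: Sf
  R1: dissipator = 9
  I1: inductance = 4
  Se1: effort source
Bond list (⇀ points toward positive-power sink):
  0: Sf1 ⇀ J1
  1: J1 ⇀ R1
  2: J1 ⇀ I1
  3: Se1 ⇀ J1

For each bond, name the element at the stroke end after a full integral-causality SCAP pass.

b0 |Sf1  (Sf1: flow source, stroke at near end)
b3 |J1  (Se1 fixes effort; stroke away)
b1 |R1  (J1 effort already set via bond 3)
b2 |I1  (J1: bond 3 brought effort, rest push out)

β0 →Sf1
β1 →R1
β2 →I1
β3 →J1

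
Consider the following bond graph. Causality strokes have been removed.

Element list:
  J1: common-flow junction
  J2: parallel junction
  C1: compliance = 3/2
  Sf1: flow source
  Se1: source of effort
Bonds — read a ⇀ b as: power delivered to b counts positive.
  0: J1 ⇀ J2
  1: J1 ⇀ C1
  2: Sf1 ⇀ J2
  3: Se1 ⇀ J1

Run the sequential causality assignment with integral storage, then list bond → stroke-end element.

β2 stroke at Sf1  (Sf1 (Sf) sets flow on bond)
β3 stroke at J1  (source Se1 imposes e)
β0 stroke at J2  (J2 needs exactly one e-in)
β1 stroke at J1  (J1: bond 0 brought flow, rest push out)

bond 0 stroke→J2
bond 1 stroke→J1
bond 2 stroke→Sf1
bond 3 stroke→J1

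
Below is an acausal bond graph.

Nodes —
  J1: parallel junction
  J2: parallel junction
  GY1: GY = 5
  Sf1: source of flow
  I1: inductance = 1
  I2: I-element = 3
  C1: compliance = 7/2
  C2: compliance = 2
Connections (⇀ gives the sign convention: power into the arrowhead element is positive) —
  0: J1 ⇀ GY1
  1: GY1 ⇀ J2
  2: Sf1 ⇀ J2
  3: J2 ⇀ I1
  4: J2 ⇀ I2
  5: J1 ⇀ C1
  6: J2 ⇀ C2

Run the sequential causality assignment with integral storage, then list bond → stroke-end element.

b2 stroke→Sf1  (source Sf1 imposes f)
b3 stroke→I1  (prefer integral on I1)
b4 stroke→I2  (I2 outputs flow p/I2)
b5 stroke→J1  (prefer integral on C1)
b0 stroke→GY1  (J1: bond 5 brought effort, rest push out)
b1 stroke→GY1  (GY1: gyrator matches bond 0)
b6 stroke→J2  (J2: last free bond brings effort in)

β0 |GY1
β1 |GY1
β2 |Sf1
β3 |I1
β4 |I2
β5 |J1
β6 |J2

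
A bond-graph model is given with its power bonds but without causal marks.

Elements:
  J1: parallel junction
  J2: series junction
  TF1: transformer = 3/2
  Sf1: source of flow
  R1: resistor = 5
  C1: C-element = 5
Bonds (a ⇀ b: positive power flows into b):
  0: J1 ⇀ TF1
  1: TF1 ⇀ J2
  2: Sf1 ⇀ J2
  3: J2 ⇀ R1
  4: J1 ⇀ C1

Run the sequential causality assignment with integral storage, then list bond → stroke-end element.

bond 0 stroke→TF1
bond 1 stroke→J2
bond 2 stroke→Sf1
bond 3 stroke→J2
bond 4 stroke→J1

β2 |Sf1  (Sf1 (Sf) sets flow on bond)
β1 |J2  (J2: bond 2 brought flow, rest push out)
β3 |J2  (common-f at J2 fixed by 2)
β0 |TF1  (TF TF1: opposite of bond 1)
β4 |J1  (only one effort-in slot at J1)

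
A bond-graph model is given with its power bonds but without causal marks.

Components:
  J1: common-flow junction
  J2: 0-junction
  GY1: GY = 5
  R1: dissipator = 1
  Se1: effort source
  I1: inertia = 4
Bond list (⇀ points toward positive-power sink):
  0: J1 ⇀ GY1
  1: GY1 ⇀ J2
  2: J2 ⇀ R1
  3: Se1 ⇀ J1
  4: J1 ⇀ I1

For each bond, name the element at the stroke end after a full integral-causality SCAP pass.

#0 stroke at J1
#1 stroke at J2
#2 stroke at R1
#3 stroke at J1
#4 stroke at I1

#3 →J1  (Se1 fixes effort; stroke away)
#4 →I1  (I1: I, integral causality)
#0 →J1  (J1 flow already set via bond 4)
#1 →J2  (GY GY1: same side as bond 0)
#2 →R1  (J2: bond 1 brought effort, rest push out)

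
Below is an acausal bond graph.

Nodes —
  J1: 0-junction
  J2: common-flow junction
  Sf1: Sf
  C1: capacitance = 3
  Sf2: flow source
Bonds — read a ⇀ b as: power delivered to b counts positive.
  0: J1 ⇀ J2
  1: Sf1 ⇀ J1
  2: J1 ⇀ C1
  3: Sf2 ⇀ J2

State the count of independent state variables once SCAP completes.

bond 1 →Sf1  (source Sf1 imposes f)
bond 3 →Sf2  (Sf2 (Sf) sets flow on bond)
bond 0 →J2  (J2 flow already set via bond 3)
bond 2 →J1  (J1: last free bond brings effort in)

1  (C1 all integral)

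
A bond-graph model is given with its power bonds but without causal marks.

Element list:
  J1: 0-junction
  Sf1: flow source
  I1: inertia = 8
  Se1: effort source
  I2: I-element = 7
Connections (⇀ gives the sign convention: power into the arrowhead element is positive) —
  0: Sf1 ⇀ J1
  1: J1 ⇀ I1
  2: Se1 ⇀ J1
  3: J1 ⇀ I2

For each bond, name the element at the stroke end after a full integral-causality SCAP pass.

#0 |Sf1  (source Sf1 imposes f)
#2 |J1  (Se1 (Se) sets effort on bond)
#1 |I1  (0-jn J1 has e-setter on 2)
#3 |I2  (common-e at J1 fixed by 2)

β0 stroke at Sf1
β1 stroke at I1
β2 stroke at J1
β3 stroke at I2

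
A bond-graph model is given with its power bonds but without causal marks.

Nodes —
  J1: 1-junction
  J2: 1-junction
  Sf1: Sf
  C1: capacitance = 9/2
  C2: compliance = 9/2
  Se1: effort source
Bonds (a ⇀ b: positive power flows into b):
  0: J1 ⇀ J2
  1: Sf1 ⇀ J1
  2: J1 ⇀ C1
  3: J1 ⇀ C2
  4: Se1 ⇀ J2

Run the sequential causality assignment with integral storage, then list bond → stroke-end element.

#1 →Sf1  (Sf1: flow source, stroke at near end)
#4 →J2  (Se1: effort source, stroke at far end)
#0 →J1  (common-f at J1 fixed by 1)
#2 →J1  (1-jn J1 has f-setter on 1)
#3 →J1  (1-jn J1 has f-setter on 1)

bond 0 stroke→J1
bond 1 stroke→Sf1
bond 2 stroke→J1
bond 3 stroke→J1
bond 4 stroke→J2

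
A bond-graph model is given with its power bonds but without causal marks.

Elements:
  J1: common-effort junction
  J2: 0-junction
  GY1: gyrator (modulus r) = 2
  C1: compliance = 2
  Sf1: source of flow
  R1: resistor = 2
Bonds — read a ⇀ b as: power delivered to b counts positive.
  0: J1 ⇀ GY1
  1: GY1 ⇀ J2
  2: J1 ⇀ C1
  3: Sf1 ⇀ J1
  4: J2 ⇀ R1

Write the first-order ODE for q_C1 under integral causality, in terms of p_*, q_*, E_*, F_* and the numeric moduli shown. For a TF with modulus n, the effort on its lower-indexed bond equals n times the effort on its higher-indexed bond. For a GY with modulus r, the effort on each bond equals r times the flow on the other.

b3 stroke→Sf1  (Sf1: flow source, stroke at near end)
b2 stroke→J1  (C1 integral (e out))
b0 stroke→GY1  (0-jn J1 has e-setter on 2)
b1 stroke→GY1  (through GY1, causality inverts; strokes same side of GY1)
b4 stroke→J2  (closing 0-jn rule on J2)

dq_C1/dt = F_Sf1 - q_C1/4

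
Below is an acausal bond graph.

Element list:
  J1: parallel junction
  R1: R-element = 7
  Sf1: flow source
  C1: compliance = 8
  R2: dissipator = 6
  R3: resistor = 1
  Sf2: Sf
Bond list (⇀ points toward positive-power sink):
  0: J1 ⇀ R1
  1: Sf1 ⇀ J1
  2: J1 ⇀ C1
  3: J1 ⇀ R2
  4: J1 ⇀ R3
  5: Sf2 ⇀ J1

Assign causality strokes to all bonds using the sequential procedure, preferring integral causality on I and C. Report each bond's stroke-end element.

b1 stroke at Sf1  (Sf1: flow source, stroke at near end)
b5 stroke at Sf2  (Sf2 (Sf) sets flow on bond)
b2 stroke at J1  (prefer integral on C1)
b0 stroke at R1  (0-jn J1 has e-setter on 2)
b3 stroke at R2  (J1: bond 2 brought effort, rest push out)
b4 stroke at R3  (0-jn J1 has e-setter on 2)

#0 stroke→R1
#1 stroke→Sf1
#2 stroke→J1
#3 stroke→R2
#4 stroke→R3
#5 stroke→Sf2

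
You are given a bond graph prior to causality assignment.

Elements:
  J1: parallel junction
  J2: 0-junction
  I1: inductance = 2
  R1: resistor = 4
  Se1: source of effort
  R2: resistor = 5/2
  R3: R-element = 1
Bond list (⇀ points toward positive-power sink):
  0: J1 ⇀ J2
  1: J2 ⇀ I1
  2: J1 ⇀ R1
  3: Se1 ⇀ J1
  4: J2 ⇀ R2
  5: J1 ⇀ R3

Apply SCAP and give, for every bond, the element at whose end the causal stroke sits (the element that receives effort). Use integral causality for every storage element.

β0 stroke→J2
β1 stroke→I1
β2 stroke→R1
β3 stroke→J1
β4 stroke→R2
β5 stroke→R3

β3 →J1  (Se1 fixes effort; stroke away)
β0 →J2  (common-e at J1 fixed by 3)
β2 →R1  (common-e at J1 fixed by 3)
β5 →R3  (0-jn J1 has e-setter on 3)
β1 →I1  (J2: bond 0 brought effort, rest push out)
β4 →R2  (common-e at J2 fixed by 0)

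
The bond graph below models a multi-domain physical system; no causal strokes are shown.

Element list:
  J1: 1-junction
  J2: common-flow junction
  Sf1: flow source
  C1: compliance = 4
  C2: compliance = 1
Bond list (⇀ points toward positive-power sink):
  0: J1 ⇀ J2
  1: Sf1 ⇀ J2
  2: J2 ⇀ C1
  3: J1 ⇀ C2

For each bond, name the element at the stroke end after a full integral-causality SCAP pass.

β0 stroke→J2
β1 stroke→Sf1
β2 stroke→J2
β3 stroke→J1

#1 stroke at Sf1  (Sf1: flow source, stroke at near end)
#0 stroke at J2  (common-f at J2 fixed by 1)
#2 stroke at J2  (J2: bond 1 brought flow, rest push out)
#3 stroke at J1  (J1 flow already set via bond 0)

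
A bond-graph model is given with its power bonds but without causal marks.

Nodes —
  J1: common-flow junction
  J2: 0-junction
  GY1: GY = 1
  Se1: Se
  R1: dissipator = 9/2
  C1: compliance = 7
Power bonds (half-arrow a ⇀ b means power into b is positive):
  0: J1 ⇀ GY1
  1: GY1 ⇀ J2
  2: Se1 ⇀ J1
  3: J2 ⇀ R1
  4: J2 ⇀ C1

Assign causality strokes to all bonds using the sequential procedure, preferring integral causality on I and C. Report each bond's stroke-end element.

bond 2 stroke→J1  (Se1 fixes effort; stroke away)
bond 0 stroke→GY1  (closing 1-jn rule on J1)
bond 1 stroke→GY1  (through GY1, causality inverts; strokes same side of GY1)
bond 4 stroke→J2  (C1 outputs effort q/C1)
bond 3 stroke→R1  (J2: bond 4 brought effort, rest push out)

#0 stroke→GY1
#1 stroke→GY1
#2 stroke→J1
#3 stroke→R1
#4 stroke→J2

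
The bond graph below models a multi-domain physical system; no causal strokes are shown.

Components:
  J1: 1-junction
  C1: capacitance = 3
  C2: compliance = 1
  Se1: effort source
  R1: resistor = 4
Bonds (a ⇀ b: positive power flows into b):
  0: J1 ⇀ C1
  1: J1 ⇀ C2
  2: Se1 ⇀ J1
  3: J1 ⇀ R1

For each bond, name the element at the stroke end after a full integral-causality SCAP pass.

#2 stroke at J1  (Se1 fixes effort; stroke away)
#0 stroke at J1  (C1 outputs effort q/C1)
#1 stroke at J1  (prefer integral on C2)
#3 stroke at R1  (J1 needs exactly one f-in)

bond 0 |J1
bond 1 |J1
bond 2 |J1
bond 3 |R1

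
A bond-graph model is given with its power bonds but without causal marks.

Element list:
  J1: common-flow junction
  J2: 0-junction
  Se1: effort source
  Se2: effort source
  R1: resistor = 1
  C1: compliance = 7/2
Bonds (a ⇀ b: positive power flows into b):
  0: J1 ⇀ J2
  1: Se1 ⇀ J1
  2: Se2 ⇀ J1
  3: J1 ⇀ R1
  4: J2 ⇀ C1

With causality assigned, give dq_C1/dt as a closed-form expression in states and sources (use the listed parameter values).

#1 |J1  (Se1 (Se) sets effort on bond)
#2 |J1  (Se2 fixes effort; stroke away)
#4 |J2  (C1 outputs effort q/C1)
#0 |J1  (J2: bond 4 brought effort, rest push out)
#3 |R1  (closing 1-jn rule on J1)

dq_C1/dt = E_Se1 + E_Se2 - 2*q_C1/7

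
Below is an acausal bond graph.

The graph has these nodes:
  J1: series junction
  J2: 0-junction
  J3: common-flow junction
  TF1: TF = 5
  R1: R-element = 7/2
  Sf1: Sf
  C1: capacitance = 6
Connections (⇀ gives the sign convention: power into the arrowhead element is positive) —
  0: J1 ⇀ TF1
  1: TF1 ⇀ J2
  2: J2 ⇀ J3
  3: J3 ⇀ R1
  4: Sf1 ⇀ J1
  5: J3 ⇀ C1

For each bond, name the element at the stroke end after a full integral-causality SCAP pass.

β0 |J1
β1 |TF1
β2 |J2
β3 |J3
β4 |Sf1
β5 |J3

b4 |Sf1  (source Sf1 imposes f)
b0 |J1  (J1: bond 4 brought flow, rest push out)
b1 |TF1  (TF TF1: opposite of bond 0)
b2 |J2  (J2 needs exactly one e-in)
b3 |J3  (1-jn J3 has f-setter on 2)
b5 |J3  (common-f at J3 fixed by 2)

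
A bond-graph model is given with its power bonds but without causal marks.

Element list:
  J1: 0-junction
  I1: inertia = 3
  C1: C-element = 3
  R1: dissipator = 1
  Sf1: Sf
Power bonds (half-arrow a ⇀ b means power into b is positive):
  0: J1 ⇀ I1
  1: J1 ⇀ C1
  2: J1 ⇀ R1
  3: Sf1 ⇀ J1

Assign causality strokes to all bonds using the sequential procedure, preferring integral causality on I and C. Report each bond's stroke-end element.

β0 →I1
β1 →J1
β2 →R1
β3 →Sf1

bond 3 →Sf1  (Sf1 (Sf) sets flow on bond)
bond 0 →I1  (I1: I, integral causality)
bond 1 →J1  (prefer integral on C1)
bond 2 →R1  (J1 effort already set via bond 1)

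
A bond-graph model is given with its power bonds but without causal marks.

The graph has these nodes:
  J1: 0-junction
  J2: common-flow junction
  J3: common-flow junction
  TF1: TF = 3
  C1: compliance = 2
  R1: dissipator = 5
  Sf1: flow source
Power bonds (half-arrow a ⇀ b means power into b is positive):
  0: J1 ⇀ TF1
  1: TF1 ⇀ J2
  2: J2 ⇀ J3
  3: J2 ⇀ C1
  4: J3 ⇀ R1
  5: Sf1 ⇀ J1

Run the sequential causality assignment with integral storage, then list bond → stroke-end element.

#0 |J1
#1 |TF1
#2 |J2
#3 |J2
#4 |J3
#5 |Sf1

#5 |Sf1  (Sf1 fixes flow; stroke at Sf1)
#0 |J1  (J1: last free bond brings effort in)
#1 |TF1  (TF TF1: opposite of bond 0)
#2 |J2  (J2 flow already set via bond 1)
#3 |J2  (common-f at J2 fixed by 1)
#4 |J3  (J3 flow already set via bond 2)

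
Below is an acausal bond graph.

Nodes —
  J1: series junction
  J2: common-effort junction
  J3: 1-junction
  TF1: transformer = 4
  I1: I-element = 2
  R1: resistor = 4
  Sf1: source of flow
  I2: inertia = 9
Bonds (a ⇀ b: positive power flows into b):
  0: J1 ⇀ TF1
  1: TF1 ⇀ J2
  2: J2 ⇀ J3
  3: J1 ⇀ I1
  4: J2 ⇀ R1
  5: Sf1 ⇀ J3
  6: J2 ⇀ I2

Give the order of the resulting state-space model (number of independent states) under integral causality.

bond 5 stroke→Sf1  (source Sf1 imposes f)
bond 2 stroke→J3  (J3 flow already set via bond 5)
bond 3 stroke→I1  (I1 integral (f out))
bond 0 stroke→J1  (1-jn J1 has f-setter on 3)
bond 1 stroke→TF1  (TF1: transformer flips bond 0)
bond 6 stroke→I2  (I2 integral (f out))
bond 4 stroke→J2  (closing 0-jn rule on J2)

2  (I1, I2 all integral)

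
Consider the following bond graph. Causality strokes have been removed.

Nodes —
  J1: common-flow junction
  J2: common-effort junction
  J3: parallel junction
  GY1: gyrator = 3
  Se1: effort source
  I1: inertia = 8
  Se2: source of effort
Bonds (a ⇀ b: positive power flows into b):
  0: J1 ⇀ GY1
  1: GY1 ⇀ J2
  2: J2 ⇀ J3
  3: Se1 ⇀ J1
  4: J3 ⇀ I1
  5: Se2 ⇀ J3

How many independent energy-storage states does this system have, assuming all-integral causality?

bond 3 stroke→J1  (source Se1 imposes e)
bond 5 stroke→J3  (Se2 (Se) sets effort on bond)
bond 0 stroke→GY1  (only one flow-in slot at J1)
bond 2 stroke→J2  (J3 effort already set via bond 5)
bond 4 stroke→I1  (J3: bond 5 brought effort, rest push out)
bond 1 stroke→GY1  (GY1: gyrator matches bond 0)

1  (I1 all integral)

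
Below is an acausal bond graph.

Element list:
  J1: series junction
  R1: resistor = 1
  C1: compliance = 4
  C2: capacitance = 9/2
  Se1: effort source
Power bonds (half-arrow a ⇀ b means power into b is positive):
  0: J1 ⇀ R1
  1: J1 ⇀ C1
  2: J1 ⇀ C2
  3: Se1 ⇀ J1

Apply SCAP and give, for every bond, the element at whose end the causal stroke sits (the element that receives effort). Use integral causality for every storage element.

#0 stroke→R1
#1 stroke→J1
#2 stroke→J1
#3 stroke→J1

bond 3 →J1  (Se1: effort source, stroke at far end)
bond 1 →J1  (C1 outputs effort q/C1)
bond 2 →J1  (C2: C, integral causality)
bond 0 →R1  (J1: last free bond brings flow in)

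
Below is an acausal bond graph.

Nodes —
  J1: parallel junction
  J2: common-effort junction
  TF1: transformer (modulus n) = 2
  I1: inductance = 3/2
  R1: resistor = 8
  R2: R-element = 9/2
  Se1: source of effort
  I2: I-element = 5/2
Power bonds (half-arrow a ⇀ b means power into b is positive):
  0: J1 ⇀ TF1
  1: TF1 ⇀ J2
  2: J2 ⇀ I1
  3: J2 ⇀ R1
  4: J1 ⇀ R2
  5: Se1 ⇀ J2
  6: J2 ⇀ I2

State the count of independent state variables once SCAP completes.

2  (I1, I2 all integral)

b5 |J2  (source Se1 imposes e)
b1 |TF1  (0-jn J2 has e-setter on 5)
b2 |I1  (common-e at J2 fixed by 5)
b3 |R1  (common-e at J2 fixed by 5)
b6 |I2  (J2: bond 5 brought effort, rest push out)
b0 |J1  (TF TF1: opposite of bond 1)
b4 |R2  (0-jn J1 has e-setter on 0)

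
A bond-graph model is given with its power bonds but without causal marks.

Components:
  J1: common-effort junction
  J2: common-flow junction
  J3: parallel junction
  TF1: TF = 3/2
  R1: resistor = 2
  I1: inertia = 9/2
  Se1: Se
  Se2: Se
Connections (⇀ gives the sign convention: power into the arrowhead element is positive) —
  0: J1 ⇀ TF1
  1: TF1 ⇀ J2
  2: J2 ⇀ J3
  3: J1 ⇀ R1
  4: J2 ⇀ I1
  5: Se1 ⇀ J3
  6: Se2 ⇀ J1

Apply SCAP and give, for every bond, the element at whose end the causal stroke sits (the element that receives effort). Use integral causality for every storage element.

bond 5 →J3  (source Se1 imposes e)
bond 6 →J1  (Se2 fixes effort; stroke away)
bond 0 →TF1  (J1 effort already set via bond 6)
bond 3 →R1  (0-jn J1 has e-setter on 6)
bond 2 →J2  (J3: bond 5 brought effort, rest push out)
bond 1 →J2  (through TF1, causality passes straight; one stroke at TF1)
bond 4 →I1  (J2: last free bond brings flow in)

bond 0 |TF1
bond 1 |J2
bond 2 |J2
bond 3 |R1
bond 4 |I1
bond 5 |J3
bond 6 |J1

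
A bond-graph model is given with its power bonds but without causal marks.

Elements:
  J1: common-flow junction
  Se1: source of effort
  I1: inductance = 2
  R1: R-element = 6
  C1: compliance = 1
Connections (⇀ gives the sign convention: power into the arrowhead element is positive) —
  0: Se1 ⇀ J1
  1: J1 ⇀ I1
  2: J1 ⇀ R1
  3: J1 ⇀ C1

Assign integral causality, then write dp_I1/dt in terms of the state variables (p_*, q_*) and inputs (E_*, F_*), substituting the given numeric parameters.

dp_I1/dt = E_Se1 - 3*p_I1 - q_C1

β0 stroke at J1  (Se1 (Se) sets effort on bond)
β1 stroke at I1  (I1: I, integral causality)
β2 stroke at J1  (common-f at J1 fixed by 1)
β3 stroke at J1  (1-jn J1 has f-setter on 1)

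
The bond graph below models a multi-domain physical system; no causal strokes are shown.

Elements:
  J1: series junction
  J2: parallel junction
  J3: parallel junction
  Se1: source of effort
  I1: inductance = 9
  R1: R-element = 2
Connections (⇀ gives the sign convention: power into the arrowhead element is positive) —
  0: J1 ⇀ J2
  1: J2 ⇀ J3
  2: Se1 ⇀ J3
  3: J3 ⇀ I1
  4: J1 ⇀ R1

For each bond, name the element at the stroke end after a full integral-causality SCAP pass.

bond 0 |J1
bond 1 |J2
bond 2 |J3
bond 3 |I1
bond 4 |R1

#2 stroke at J3  (Se1 fixes effort; stroke away)
#1 stroke at J2  (common-e at J3 fixed by 2)
#3 stroke at I1  (common-e at J3 fixed by 2)
#0 stroke at J1  (common-e at J2 fixed by 1)
#4 stroke at R1  (J1: last free bond brings flow in)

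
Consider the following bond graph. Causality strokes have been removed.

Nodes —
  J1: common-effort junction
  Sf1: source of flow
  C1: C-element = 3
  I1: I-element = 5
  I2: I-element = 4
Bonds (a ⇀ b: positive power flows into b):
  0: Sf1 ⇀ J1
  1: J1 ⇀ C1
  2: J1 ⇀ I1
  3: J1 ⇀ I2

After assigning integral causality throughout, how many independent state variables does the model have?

β0 →Sf1  (source Sf1 imposes f)
β1 →J1  (C1 outputs effort q/C1)
β2 →I1  (J1: bond 1 brought effort, rest push out)
β3 →I2  (J1 effort already set via bond 1)

3  (C1, I1, I2 all integral)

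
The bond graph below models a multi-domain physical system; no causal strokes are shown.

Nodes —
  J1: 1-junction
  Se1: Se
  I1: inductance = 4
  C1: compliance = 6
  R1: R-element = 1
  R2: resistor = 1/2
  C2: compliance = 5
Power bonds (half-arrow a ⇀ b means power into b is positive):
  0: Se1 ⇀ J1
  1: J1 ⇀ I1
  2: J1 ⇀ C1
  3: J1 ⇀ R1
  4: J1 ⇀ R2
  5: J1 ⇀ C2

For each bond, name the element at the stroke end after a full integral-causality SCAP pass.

β0 |J1  (source Se1 imposes e)
β1 |I1  (I1 outputs flow p/I1)
β2 |J1  (J1: bond 1 brought flow, rest push out)
β3 |J1  (J1 flow already set via bond 1)
β4 |J1  (J1 flow already set via bond 1)
β5 |J1  (common-f at J1 fixed by 1)

#0 →J1
#1 →I1
#2 →J1
#3 →J1
#4 →J1
#5 →J1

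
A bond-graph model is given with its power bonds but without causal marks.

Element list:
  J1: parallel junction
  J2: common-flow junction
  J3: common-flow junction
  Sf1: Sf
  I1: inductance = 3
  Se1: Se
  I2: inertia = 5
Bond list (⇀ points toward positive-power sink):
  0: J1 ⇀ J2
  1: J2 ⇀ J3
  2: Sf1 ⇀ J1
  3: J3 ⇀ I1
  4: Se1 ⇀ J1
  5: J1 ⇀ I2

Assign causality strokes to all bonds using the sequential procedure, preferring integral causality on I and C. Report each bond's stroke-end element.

β0 |J2
β1 |J3
β2 |Sf1
β3 |I1
β4 |J1
β5 |I2

β2 stroke at Sf1  (Sf1 fixes flow; stroke at Sf1)
β4 stroke at J1  (source Se1 imposes e)
β0 stroke at J2  (J1 effort already set via bond 4)
β5 stroke at I2  (J1: bond 4 brought effort, rest push out)
β1 stroke at J3  (only one flow-in slot at J2)
β3 stroke at I1  (J3: last free bond brings flow in)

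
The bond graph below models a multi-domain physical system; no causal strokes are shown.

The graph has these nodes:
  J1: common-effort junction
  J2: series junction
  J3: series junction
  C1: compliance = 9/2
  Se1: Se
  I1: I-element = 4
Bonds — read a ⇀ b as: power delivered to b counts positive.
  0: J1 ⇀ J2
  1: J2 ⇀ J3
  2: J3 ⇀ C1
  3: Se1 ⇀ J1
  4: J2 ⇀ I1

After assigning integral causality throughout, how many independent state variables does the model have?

2  (C1, I1 all integral)

b3 stroke→J1  (Se1 fixes effort; stroke away)
b0 stroke→J2  (J1 effort already set via bond 3)
b2 stroke→J3  (C1 outputs effort q/C1)
b1 stroke→J2  (J3: last free bond brings flow in)
b4 stroke→I1  (J2: last free bond brings flow in)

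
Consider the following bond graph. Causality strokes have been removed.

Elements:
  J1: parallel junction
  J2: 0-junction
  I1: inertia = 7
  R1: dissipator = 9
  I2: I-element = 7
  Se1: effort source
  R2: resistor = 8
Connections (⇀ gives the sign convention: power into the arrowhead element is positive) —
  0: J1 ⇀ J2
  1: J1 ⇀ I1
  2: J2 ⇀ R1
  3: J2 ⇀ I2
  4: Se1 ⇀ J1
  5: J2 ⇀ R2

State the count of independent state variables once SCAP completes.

2  (I1, I2 all integral)

#4 →J1  (Se1: effort source, stroke at far end)
#0 →J2  (J1: bond 4 brought effort, rest push out)
#1 →I1  (J1: bond 4 brought effort, rest push out)
#2 →R1  (J2: bond 0 brought effort, rest push out)
#3 →I2  (common-e at J2 fixed by 0)
#5 →R2  (common-e at J2 fixed by 0)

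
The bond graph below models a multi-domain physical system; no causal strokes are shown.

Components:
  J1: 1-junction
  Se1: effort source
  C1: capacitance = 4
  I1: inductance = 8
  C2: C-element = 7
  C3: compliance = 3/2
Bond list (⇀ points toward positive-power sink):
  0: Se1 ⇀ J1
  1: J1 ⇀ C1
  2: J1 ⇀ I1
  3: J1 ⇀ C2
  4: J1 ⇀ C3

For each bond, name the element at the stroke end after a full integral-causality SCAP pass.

bond 0 stroke→J1  (Se1 (Se) sets effort on bond)
bond 1 stroke→J1  (C1 outputs effort q/C1)
bond 2 stroke→I1  (prefer integral on I1)
bond 3 stroke→J1  (1-jn J1 has f-setter on 2)
bond 4 stroke→J1  (J1: bond 2 brought flow, rest push out)

β0 →J1
β1 →J1
β2 →I1
β3 →J1
β4 →J1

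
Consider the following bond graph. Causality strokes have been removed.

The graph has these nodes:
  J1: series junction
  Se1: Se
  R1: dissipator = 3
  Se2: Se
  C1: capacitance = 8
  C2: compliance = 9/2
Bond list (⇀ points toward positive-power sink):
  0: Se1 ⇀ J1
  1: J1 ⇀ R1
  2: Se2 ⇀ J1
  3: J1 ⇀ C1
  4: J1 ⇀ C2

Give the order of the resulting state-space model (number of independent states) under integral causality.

2  (C1, C2 all integral)

bond 0 stroke at J1  (Se1 (Se) sets effort on bond)
bond 2 stroke at J1  (Se2 fixes effort; stroke away)
bond 3 stroke at J1  (prefer integral on C1)
bond 4 stroke at J1  (C2 integral (e out))
bond 1 stroke at R1  (closing 1-jn rule on J1)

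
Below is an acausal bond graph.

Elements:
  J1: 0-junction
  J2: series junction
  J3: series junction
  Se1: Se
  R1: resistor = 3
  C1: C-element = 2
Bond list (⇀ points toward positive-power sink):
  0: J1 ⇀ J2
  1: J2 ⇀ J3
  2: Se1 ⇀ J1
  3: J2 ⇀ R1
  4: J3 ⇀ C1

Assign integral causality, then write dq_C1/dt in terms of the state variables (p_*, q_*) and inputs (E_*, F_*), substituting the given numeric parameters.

dq_C1/dt = E_Se1/3 - q_C1/6

bond 2 stroke→J1  (source Se1 imposes e)
bond 0 stroke→J2  (J1: bond 2 brought effort, rest push out)
bond 4 stroke→J3  (C1 integral (e out))
bond 1 stroke→J2  (J3: last free bond brings flow in)
bond 3 stroke→R1  (J2: last free bond brings flow in)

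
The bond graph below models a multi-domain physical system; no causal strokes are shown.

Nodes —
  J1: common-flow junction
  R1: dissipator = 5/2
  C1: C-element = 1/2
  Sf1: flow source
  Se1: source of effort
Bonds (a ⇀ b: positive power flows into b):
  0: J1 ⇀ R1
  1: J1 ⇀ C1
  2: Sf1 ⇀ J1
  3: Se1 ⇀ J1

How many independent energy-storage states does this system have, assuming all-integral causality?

bond 2 →Sf1  (source Sf1 imposes f)
bond 3 →J1  (Se1 (Se) sets effort on bond)
bond 0 →J1  (J1 flow already set via bond 2)
bond 1 →J1  (J1 flow already set via bond 2)

1  (C1 all integral)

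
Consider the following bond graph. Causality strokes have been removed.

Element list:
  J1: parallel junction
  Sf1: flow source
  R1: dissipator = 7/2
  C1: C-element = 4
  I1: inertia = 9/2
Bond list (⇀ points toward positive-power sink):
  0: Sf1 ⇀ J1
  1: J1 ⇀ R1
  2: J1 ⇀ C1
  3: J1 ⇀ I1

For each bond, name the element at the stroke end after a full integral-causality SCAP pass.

bond 0 |Sf1  (Sf1 fixes flow; stroke at Sf1)
bond 2 |J1  (C1 outputs effort q/C1)
bond 1 |R1  (common-e at J1 fixed by 2)
bond 3 |I1  (J1: bond 2 brought effort, rest push out)

β0 stroke at Sf1
β1 stroke at R1
β2 stroke at J1
β3 stroke at I1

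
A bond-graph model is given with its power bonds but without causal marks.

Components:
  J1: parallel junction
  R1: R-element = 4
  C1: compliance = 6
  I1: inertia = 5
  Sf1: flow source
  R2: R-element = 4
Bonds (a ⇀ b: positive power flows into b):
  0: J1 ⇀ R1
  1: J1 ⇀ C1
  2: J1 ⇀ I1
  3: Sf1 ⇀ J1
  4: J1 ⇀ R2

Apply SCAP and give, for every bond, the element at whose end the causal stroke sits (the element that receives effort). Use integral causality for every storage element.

β3 stroke at Sf1  (Sf1: flow source, stroke at near end)
β1 stroke at J1  (C1 integral (e out))
β0 stroke at R1  (J1: bond 1 brought effort, rest push out)
β2 stroke at I1  (J1: bond 1 brought effort, rest push out)
β4 stroke at R2  (J1: bond 1 brought effort, rest push out)

β0 stroke→R1
β1 stroke→J1
β2 stroke→I1
β3 stroke→Sf1
β4 stroke→R2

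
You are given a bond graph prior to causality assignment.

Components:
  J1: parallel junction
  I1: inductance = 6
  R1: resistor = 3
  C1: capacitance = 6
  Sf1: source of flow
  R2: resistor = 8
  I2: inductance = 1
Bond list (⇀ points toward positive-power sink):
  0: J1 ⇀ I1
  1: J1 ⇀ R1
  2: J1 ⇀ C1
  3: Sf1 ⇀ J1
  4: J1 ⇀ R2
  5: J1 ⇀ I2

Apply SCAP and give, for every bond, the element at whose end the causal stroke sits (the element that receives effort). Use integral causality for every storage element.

bond 0 stroke at I1
bond 1 stroke at R1
bond 2 stroke at J1
bond 3 stroke at Sf1
bond 4 stroke at R2
bond 5 stroke at I2

#3 →Sf1  (Sf1 (Sf) sets flow on bond)
#0 →I1  (prefer integral on I1)
#2 →J1  (C1 outputs effort q/C1)
#1 →R1  (0-jn J1 has e-setter on 2)
#4 →R2  (0-jn J1 has e-setter on 2)
#5 →I2  (J1: bond 2 brought effort, rest push out)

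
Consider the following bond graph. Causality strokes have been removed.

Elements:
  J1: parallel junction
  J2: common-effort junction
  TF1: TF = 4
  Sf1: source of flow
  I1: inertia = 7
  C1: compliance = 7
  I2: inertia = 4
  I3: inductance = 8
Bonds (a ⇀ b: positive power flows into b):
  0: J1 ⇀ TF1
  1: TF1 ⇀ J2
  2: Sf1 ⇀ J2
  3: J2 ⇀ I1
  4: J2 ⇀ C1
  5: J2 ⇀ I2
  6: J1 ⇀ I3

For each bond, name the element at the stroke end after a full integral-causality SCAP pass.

b0 stroke at J1
b1 stroke at TF1
b2 stroke at Sf1
b3 stroke at I1
b4 stroke at J2
b5 stroke at I2
b6 stroke at I3

β2 stroke→Sf1  (Sf1: flow source, stroke at near end)
β3 stroke→I1  (I1: I, integral causality)
β4 stroke→J2  (prefer integral on C1)
β1 stroke→TF1  (0-jn J2 has e-setter on 4)
β5 stroke→I2  (0-jn J2 has e-setter on 4)
β0 stroke→J1  (through TF1, causality passes straight; one stroke at TF1)
β6 stroke→I3  (J1 effort already set via bond 0)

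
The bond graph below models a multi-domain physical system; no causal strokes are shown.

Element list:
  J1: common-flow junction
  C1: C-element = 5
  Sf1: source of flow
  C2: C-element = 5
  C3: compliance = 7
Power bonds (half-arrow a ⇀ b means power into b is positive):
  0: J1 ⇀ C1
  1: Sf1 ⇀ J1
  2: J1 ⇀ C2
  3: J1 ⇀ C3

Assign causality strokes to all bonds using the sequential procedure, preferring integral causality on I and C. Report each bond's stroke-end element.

β0 →J1
β1 →Sf1
β2 →J1
β3 →J1

β1 stroke→Sf1  (Sf1 fixes flow; stroke at Sf1)
β0 stroke→J1  (1-jn J1 has f-setter on 1)
β2 stroke→J1  (J1 flow already set via bond 1)
β3 stroke→J1  (J1: bond 1 brought flow, rest push out)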